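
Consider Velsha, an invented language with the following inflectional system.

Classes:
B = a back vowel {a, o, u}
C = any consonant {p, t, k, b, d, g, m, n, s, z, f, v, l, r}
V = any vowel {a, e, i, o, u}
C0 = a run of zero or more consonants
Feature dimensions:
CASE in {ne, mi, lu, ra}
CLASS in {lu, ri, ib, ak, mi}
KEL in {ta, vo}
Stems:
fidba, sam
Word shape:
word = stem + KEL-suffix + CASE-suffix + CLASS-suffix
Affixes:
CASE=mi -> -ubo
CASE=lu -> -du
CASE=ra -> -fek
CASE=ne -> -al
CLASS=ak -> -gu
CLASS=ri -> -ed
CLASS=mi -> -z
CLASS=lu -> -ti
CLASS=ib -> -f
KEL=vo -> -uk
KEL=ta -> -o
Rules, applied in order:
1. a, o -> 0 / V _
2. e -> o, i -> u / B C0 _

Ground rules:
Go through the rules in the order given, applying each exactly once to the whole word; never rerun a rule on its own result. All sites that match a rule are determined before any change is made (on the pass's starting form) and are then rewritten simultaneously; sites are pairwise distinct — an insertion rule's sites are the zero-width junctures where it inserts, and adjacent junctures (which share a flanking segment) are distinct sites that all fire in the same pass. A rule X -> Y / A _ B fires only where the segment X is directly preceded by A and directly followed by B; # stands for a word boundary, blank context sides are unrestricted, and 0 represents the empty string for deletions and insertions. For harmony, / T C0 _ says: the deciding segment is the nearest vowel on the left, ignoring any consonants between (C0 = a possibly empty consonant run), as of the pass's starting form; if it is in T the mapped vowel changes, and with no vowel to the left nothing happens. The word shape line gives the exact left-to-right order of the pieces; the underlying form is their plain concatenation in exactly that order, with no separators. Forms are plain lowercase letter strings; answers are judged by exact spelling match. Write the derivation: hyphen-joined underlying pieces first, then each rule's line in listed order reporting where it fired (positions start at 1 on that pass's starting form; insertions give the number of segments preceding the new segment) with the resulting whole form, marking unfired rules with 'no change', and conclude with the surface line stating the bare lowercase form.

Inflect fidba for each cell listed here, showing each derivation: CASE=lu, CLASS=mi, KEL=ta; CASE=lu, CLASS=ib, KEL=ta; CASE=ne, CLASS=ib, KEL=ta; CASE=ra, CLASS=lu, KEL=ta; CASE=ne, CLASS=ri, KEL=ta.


cell CASE=lu, CLASS=mi, KEL=ta:
underlying: fidba-o-du-z
1. a, o -> 0 / V _: fires at position(s) 6: fidbaduz
2. e -> o, i -> u / B C0 _: no change
surface: fidbaduz

cell CASE=lu, CLASS=ib, KEL=ta:
underlying: fidba-o-du-f
1. a, o -> 0 / V _: fires at position(s) 6: fidbaduf
2. e -> o, i -> u / B C0 _: no change
surface: fidbaduf

cell CASE=ne, CLASS=ib, KEL=ta:
underlying: fidba-o-al-f
1. a, o -> 0 / V _: fires at position(s) 6, 7: fidbalf
2. e -> o, i -> u / B C0 _: no change
surface: fidbalf

cell CASE=ra, CLASS=lu, KEL=ta:
underlying: fidba-o-fek-ti
1. a, o -> 0 / V _: fires at position(s) 6: fidbafekti
2. e -> o, i -> u / B C0 _: fires at position(s) 7: fidbafokti
surface: fidbafokti

cell CASE=ne, CLASS=ri, KEL=ta:
underlying: fidba-o-al-ed
1. a, o -> 0 / V _: fires at position(s) 6, 7: fidbaled
2. e -> o, i -> u / B C0 _: fires at position(s) 7: fidbalod
surface: fidbalod


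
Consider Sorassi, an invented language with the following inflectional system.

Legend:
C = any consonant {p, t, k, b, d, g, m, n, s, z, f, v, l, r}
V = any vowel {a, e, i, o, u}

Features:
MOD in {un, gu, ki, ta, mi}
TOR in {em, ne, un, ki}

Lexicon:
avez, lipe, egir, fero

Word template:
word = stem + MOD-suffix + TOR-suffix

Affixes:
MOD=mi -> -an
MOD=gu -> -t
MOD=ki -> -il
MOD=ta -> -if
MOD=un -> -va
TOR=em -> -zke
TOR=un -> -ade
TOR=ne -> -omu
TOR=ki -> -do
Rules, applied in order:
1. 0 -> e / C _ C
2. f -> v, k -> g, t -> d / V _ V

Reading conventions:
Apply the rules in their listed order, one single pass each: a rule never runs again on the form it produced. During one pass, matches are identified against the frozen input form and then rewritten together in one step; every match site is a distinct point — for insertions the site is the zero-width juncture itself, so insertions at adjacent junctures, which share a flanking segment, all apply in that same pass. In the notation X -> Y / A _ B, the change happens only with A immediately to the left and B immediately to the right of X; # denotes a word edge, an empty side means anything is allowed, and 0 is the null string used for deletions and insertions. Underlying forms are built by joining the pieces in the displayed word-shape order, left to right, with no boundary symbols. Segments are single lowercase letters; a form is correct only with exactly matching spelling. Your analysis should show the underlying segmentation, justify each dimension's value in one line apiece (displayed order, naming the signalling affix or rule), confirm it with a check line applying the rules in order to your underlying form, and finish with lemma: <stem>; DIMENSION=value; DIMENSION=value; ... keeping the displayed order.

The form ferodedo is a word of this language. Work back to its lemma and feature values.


underlying: fero-t-do
MOD=gu - signalled by the affix -t
TOR=ki - signalled by the affix -do
check: ferotdo -> ferotedo -> ferodedo
lemma: fero; MOD=gu; TOR=ki


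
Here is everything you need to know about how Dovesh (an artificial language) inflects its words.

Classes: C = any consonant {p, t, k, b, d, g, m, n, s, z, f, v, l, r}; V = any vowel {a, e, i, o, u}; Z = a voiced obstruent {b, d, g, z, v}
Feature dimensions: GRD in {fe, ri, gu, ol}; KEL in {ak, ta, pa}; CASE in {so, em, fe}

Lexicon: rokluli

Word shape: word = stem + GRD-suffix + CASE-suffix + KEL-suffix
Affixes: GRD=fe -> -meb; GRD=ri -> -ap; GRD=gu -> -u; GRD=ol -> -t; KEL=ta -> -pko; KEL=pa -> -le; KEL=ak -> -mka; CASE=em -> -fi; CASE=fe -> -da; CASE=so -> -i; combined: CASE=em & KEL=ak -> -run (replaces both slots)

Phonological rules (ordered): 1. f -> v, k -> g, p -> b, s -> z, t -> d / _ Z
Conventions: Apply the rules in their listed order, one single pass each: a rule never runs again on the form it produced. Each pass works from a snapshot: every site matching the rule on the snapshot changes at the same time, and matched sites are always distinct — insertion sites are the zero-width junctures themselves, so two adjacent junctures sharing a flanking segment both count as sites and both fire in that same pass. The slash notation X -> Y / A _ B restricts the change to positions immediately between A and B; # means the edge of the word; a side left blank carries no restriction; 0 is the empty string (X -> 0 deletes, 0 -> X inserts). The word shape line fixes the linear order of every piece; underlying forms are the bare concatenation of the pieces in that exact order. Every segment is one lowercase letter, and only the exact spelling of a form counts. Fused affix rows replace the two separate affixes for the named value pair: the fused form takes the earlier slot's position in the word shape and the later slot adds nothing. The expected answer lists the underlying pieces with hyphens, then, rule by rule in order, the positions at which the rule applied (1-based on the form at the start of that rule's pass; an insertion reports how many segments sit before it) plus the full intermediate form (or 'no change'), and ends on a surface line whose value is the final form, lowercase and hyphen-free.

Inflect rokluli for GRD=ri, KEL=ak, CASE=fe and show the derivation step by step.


underlying: rokluli-ap-da-mka
1. f -> v, k -> g, p -> b, s -> z, t -> d / _ Z: fires at position(s) 9: rokluliabdamka
surface: rokluliabdamka


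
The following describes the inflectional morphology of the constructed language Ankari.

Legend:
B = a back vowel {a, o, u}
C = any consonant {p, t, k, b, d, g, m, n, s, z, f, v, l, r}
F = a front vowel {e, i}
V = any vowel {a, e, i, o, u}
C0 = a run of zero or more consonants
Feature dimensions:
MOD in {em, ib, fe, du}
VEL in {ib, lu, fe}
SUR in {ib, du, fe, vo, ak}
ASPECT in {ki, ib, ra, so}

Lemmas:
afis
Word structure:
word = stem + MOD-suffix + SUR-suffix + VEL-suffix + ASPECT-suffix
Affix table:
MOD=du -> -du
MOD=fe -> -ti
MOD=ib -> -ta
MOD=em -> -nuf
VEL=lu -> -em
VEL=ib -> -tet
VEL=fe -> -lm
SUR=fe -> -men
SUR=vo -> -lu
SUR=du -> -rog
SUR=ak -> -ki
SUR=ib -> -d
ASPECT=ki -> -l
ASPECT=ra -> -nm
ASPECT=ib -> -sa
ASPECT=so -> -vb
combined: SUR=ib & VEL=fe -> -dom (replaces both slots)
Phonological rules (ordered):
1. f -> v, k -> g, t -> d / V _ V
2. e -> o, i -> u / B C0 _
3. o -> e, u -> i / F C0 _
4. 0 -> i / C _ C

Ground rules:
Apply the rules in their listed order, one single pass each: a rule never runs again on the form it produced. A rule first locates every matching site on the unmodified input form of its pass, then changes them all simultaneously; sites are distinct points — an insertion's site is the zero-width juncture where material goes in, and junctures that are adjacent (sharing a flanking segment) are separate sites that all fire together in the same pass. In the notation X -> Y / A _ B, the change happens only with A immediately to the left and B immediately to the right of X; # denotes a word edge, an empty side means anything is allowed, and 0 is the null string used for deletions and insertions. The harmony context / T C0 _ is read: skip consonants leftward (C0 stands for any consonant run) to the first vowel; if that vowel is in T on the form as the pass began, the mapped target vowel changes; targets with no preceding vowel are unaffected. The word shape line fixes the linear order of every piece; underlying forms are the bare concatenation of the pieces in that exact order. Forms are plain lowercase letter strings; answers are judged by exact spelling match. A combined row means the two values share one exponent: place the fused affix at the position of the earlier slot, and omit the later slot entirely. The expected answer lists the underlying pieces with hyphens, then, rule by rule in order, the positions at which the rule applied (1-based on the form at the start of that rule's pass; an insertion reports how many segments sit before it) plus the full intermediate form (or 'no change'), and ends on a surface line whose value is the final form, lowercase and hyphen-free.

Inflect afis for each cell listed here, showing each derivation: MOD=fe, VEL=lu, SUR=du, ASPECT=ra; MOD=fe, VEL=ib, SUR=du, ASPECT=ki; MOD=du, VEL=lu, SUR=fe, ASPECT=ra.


cell MOD=fe, VEL=lu, SUR=du, ASPECT=ra:
underlying: afis-ti-rog-em-nm
1. f -> v, k -> g, t -> d / V _ V: fires at position(s) 2: avistirogemnm
2. e -> o, i -> u / B C0 _: fires at position(s) 3, 10: avustirogomnm
3. o -> e, u -> i / F C0 _: fires at position(s) 8: avustiregomnm
4. 0 -> i / C _ C: inserts after position(s) 4, 11, 12: avusitiregominim
surface: avusitiregominim

cell MOD=fe, VEL=ib, SUR=du, ASPECT=ki:
underlying: afis-ti-rog-tet-l
1. f -> v, k -> g, t -> d / V _ V: fires at position(s) 2: avistirogtetl
2. e -> o, i -> u / B C0 _: fires at position(s) 3, 11: avustirogtotl
3. o -> e, u -> i / F C0 _: fires at position(s) 8: avustiregtotl
4. 0 -> i / C _ C: inserts after position(s) 4, 9, 12: avusitiregitotil
surface: avusitiregitotil

cell MOD=du, VEL=lu, SUR=fe, ASPECT=ra:
underlying: afis-du-men-em-nm
1. f -> v, k -> g, t -> d / V _ V: fires at position(s) 2: avisdumenemnm
2. e -> o, i -> u / B C0 _: fires at position(s) 3, 8: avusdumonemnm
3. o -> e, u -> i / F C0 _: no change
4. 0 -> i / C _ C: inserts after position(s) 4, 11, 12: avusidumoneminim
surface: avusidumoneminim


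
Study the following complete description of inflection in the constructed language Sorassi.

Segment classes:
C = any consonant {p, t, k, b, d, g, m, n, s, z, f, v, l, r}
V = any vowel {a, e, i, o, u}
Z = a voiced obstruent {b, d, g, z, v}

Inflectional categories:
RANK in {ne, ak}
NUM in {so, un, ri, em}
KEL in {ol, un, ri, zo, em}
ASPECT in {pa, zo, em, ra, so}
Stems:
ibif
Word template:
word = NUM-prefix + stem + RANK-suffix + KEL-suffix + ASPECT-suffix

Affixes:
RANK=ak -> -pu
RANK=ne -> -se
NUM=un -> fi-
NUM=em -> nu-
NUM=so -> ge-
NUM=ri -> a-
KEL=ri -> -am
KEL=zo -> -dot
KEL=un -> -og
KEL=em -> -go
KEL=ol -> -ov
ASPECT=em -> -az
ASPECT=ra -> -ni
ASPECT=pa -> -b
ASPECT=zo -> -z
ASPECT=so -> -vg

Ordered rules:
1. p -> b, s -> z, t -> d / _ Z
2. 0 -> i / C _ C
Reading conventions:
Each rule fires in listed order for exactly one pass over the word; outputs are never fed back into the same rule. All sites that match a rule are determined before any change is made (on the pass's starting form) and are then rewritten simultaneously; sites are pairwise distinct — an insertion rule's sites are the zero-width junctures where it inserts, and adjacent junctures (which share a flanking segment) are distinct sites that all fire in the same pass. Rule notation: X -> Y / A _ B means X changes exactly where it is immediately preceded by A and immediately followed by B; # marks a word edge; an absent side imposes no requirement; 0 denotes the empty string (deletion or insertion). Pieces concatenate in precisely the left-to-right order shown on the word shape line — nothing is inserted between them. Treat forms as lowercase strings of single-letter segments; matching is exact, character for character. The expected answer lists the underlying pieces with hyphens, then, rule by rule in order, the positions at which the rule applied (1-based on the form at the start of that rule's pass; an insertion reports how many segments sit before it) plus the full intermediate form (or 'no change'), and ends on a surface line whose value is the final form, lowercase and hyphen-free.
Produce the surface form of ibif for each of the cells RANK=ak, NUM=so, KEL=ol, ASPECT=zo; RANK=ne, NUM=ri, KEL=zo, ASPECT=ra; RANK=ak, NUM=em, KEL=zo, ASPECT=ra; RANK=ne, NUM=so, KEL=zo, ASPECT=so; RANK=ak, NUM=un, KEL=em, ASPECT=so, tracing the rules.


cell RANK=ak, NUM=so, KEL=ol, ASPECT=zo:
underlying: ge-ibif-pu-ov-z
1. p -> b, s -> z, t -> d / _ Z: no change
2. 0 -> i / C _ C: inserts after position(s) 6, 10: geibifipuoviz
surface: geibifipuoviz

cell RANK=ne, NUM=ri, KEL=zo, ASPECT=ra:
underlying: a-ibif-se-dot-ni
1. p -> b, s -> z, t -> d / _ Z: no change
2. 0 -> i / C _ C: inserts after position(s) 5, 10: aibifisedotini
surface: aibifisedotini

cell RANK=ak, NUM=em, KEL=zo, ASPECT=ra:
underlying: nu-ibif-pu-dot-ni
1. p -> b, s -> z, t -> d / _ Z: no change
2. 0 -> i / C _ C: inserts after position(s) 6, 11: nuibifipudotini
surface: nuibifipudotini

cell RANK=ne, NUM=so, KEL=zo, ASPECT=so:
underlying: ge-ibif-se-dot-vg
1. p -> b, s -> z, t -> d / _ Z: fires at position(s) 11: geibifsedodvg
2. 0 -> i / C _ C: inserts after position(s) 6, 11, 12: geibifisedodivig
surface: geibifisedodivig

cell RANK=ak, NUM=un, KEL=em, ASPECT=so:
underlying: fi-ibif-pu-go-vg
1. p -> b, s -> z, t -> d / _ Z: no change
2. 0 -> i / C _ C: inserts after position(s) 6, 11: fiibifipugovig
surface: fiibifipugovig


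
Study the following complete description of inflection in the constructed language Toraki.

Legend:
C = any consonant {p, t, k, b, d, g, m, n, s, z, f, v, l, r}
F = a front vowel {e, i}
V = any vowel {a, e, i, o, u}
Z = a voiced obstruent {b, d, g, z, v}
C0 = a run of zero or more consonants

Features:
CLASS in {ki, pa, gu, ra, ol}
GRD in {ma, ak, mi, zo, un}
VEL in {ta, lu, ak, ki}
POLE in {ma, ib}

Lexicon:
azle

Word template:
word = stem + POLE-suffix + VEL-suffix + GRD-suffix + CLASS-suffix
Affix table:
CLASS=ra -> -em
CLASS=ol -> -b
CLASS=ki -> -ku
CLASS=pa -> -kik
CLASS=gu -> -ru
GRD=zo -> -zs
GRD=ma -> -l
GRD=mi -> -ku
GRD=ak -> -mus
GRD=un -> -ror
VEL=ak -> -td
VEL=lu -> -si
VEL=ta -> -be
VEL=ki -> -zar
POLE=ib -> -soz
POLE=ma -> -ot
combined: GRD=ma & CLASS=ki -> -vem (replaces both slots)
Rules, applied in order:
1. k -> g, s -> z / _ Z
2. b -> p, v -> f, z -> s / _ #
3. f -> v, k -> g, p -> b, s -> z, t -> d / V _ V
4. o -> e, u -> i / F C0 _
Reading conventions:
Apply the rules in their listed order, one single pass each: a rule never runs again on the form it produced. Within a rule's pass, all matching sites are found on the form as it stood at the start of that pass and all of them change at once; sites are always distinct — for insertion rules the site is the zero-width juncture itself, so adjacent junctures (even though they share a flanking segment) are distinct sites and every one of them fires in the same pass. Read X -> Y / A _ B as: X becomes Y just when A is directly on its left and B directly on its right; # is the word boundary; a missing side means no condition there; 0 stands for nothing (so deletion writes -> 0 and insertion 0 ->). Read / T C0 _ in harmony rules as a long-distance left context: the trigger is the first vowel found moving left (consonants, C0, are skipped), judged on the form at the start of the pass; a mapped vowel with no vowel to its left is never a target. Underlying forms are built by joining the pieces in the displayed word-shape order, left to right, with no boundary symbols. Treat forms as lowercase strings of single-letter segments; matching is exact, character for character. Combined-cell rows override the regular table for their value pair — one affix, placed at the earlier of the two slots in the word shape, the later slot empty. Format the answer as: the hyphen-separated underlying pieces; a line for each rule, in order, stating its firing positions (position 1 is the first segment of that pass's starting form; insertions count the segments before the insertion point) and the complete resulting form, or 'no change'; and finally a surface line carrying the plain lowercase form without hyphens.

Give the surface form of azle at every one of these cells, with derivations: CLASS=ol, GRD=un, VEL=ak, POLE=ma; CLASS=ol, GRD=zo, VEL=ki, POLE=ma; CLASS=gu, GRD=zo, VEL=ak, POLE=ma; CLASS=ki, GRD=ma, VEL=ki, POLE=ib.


cell CLASS=ol, GRD=un, VEL=ak, POLE=ma:
underlying: azle-ot-td-ror-b
1. k -> g, s -> z / _ Z: no change
2. b -> p, v -> f, z -> s / _ #: fires at position(s) 12: azleottdrorp
3. f -> v, k -> g, p -> b, s -> z, t -> d / V _ V: no change
4. o -> e, u -> i / F C0 _: fires at position(s) 5: azleettdrorp
surface: azleettdrorp

cell CLASS=ol, GRD=zo, VEL=ki, POLE=ma:
underlying: azle-ot-zar-zs-b
1. k -> g, s -> z / _ Z: fires at position(s) 11: azleotzarzzb
2. b -> p, v -> f, z -> s / _ #: fires at position(s) 12: azleotzarzzp
3. f -> v, k -> g, p -> b, s -> z, t -> d / V _ V: no change
4. o -> e, u -> i / F C0 _: fires at position(s) 5: azleetzarzzp
surface: azleetzarzzp

cell CLASS=gu, GRD=zo, VEL=ak, POLE=ma:
underlying: azle-ot-td-zs-ru
1. k -> g, s -> z / _ Z: no change
2. b -> p, v -> f, z -> s / _ #: no change
3. f -> v, k -> g, p -> b, s -> z, t -> d / V _ V: no change
4. o -> e, u -> i / F C0 _: fires at position(s) 5: azleettdzsru
surface: azleettdzsru

cell CLASS=ki, GRD=ma, VEL=ki, POLE=ib:
underlying: azle-soz-zar-vem
1. k -> g, s -> z / _ Z: no change
2. b -> p, v -> f, z -> s / _ #: no change
3. f -> v, k -> g, p -> b, s -> z, t -> d / V _ V: fires at position(s) 5: azlezozzarvem
4. o -> e, u -> i / F C0 _: fires at position(s) 6: azlezezzarvem
surface: azlezezzarvem


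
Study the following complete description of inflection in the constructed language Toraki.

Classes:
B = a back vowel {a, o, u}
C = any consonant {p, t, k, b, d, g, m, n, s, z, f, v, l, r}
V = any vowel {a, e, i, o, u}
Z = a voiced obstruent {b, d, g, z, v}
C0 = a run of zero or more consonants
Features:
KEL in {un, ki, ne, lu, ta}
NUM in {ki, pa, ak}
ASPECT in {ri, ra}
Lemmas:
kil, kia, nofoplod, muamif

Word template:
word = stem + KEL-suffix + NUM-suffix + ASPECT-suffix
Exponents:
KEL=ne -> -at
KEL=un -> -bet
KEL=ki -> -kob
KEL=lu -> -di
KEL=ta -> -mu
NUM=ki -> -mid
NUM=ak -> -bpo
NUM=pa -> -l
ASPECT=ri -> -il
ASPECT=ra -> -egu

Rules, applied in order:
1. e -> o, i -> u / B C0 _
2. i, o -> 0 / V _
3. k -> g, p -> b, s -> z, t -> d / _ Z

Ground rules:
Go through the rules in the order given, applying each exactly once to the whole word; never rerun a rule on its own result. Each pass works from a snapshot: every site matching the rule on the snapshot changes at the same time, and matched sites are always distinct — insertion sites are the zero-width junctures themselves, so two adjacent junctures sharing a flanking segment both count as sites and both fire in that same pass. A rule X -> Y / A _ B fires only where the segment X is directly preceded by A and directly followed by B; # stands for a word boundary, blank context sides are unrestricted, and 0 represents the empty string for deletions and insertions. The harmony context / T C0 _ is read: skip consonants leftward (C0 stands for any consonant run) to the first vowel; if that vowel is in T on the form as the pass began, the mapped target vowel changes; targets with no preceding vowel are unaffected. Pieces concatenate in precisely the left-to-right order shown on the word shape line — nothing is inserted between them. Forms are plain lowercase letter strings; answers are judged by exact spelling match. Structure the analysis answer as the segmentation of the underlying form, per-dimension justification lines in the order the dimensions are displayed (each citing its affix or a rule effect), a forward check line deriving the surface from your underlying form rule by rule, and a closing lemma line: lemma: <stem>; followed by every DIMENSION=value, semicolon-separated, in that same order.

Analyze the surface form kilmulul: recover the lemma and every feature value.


underlying: kil-mu-l-il
KEL=ta - signalled by the affix -mu
NUM=pa - signalled by the affix -l
ASPECT=ri - signalled by the affix -il
check: kilmulil -> kilmulul -> kilmulul -> kilmulul
lemma: kil; KEL=ta; NUM=pa; ASPECT=ri


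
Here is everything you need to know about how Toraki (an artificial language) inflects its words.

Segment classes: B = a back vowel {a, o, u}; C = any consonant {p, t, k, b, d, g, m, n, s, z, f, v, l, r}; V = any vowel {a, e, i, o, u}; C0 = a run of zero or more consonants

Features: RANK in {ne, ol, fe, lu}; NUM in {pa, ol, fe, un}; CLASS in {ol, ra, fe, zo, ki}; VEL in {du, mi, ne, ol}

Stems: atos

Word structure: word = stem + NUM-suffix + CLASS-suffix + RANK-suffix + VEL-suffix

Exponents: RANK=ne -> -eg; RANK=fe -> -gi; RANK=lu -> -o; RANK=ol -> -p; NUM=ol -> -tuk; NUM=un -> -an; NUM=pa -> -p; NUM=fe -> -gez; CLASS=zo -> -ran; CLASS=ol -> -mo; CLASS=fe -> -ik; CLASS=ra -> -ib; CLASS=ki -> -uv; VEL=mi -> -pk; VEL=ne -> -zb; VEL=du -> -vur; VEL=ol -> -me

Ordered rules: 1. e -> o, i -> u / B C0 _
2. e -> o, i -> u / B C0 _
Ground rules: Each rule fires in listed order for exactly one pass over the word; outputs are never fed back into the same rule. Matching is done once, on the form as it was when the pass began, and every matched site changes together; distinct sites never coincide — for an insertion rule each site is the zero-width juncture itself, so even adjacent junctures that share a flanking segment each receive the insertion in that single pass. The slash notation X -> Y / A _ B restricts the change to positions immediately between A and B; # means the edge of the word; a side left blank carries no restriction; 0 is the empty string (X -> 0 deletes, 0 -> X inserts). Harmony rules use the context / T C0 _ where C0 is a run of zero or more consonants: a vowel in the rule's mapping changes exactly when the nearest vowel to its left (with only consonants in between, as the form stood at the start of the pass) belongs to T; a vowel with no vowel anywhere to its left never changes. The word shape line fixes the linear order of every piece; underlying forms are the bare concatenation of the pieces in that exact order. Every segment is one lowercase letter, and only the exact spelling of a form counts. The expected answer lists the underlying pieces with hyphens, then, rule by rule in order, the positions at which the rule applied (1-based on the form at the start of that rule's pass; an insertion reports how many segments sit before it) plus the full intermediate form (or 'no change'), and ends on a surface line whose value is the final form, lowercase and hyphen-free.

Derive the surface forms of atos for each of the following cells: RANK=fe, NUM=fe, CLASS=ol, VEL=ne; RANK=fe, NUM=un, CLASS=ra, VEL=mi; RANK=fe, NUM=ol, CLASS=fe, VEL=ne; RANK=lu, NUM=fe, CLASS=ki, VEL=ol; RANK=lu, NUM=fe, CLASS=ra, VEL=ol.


cell RANK=fe, NUM=fe, CLASS=ol, VEL=ne:
underlying: atos-gez-mo-gi-zb
1. e -> o, i -> u / B C0 _: fires at position(s) 6, 11: atosgozmoguzb
2. e -> o, i -> u / B C0 _: no change
surface: atosgozmoguzb

cell RANK=fe, NUM=un, CLASS=ra, VEL=mi:
underlying: atos-an-ib-gi-pk
1. e -> o, i -> u / B C0 _: fires at position(s) 7: atosanubgipk
2. e -> o, i -> u / B C0 _: fires at position(s) 10: atosanubgupk
surface: atosanubgupk

cell RANK=fe, NUM=ol, CLASS=fe, VEL=ne:
underlying: atos-tuk-ik-gi-zb
1. e -> o, i -> u / B C0 _: fires at position(s) 8: atostukukgizb
2. e -> o, i -> u / B C0 _: fires at position(s) 11: atostukukguzb
surface: atostukukguzb

cell RANK=lu, NUM=fe, CLASS=ki, VEL=ol:
underlying: atos-gez-uv-o-me
1. e -> o, i -> u / B C0 _: fires at position(s) 6, 12: atosgozuvomo
2. e -> o, i -> u / B C0 _: no change
surface: atosgozuvomo

cell RANK=lu, NUM=fe, CLASS=ra, VEL=ol:
underlying: atos-gez-ib-o-me
1. e -> o, i -> u / B C0 _: fires at position(s) 6, 12: atosgozibomo
2. e -> o, i -> u / B C0 _: fires at position(s) 8: atosgozubomo
surface: atosgozubomo


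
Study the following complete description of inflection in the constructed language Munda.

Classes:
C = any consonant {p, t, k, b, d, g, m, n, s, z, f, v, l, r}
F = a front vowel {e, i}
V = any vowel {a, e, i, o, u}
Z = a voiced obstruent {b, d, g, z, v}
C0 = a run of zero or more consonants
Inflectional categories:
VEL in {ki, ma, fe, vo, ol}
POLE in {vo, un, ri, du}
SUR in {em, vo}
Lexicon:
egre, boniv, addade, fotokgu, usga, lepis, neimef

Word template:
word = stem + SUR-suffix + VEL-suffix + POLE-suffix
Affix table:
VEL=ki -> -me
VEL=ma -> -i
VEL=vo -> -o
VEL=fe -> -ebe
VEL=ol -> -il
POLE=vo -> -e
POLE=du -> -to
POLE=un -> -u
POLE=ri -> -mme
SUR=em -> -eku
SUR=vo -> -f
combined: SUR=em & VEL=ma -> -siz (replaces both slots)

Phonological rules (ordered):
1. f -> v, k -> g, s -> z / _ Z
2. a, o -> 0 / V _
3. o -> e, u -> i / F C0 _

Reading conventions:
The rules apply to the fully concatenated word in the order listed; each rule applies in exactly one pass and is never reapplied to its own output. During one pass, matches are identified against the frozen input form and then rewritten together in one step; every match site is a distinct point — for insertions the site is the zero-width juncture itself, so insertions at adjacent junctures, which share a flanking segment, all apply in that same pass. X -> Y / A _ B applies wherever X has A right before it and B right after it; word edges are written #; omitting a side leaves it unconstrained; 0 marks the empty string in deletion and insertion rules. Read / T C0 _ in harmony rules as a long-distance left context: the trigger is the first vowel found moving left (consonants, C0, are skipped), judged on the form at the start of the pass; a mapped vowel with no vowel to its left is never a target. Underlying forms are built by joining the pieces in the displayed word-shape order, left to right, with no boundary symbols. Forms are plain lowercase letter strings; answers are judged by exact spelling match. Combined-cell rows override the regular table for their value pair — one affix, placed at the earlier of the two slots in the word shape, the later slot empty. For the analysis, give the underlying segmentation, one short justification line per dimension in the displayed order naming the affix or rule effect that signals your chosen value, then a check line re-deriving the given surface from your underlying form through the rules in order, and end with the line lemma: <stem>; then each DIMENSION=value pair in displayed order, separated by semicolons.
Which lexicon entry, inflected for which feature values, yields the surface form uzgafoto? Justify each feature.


underlying: usga-f-o-to
VEL=vo - signalled by the affix -o
POLE=du - signalled by the affix -to
SUR=vo - signalled by the affix -f
check: usgafoto -> uzgafoto -> uzgafoto -> uzgafoto
lemma: usga; VEL=vo; POLE=du; SUR=vo


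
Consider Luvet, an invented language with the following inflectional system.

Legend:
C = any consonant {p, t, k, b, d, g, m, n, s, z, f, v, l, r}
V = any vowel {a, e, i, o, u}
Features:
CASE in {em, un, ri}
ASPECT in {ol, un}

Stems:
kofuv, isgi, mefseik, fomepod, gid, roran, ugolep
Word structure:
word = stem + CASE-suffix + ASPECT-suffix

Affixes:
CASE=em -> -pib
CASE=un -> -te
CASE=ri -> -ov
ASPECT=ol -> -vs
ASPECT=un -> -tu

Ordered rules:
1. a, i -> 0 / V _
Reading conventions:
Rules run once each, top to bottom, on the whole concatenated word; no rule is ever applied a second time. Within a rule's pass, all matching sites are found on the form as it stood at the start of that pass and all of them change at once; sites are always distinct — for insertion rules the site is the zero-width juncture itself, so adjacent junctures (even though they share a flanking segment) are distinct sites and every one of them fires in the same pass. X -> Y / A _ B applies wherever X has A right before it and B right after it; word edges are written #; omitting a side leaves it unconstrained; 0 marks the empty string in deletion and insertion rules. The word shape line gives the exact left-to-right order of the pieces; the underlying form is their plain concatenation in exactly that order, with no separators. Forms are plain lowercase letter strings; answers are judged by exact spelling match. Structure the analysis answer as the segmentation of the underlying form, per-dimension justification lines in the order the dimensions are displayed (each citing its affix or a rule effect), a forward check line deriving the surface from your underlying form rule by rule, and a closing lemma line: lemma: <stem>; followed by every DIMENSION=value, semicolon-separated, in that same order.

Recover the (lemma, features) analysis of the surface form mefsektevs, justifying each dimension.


underlying: mefseik-te-vs
CASE=un - signalled by the affix -te
ASPECT=ol - signalled by the affix -vs
check: mefseiktevs -> mefsektevs
lemma: mefseik; CASE=un; ASPECT=ol


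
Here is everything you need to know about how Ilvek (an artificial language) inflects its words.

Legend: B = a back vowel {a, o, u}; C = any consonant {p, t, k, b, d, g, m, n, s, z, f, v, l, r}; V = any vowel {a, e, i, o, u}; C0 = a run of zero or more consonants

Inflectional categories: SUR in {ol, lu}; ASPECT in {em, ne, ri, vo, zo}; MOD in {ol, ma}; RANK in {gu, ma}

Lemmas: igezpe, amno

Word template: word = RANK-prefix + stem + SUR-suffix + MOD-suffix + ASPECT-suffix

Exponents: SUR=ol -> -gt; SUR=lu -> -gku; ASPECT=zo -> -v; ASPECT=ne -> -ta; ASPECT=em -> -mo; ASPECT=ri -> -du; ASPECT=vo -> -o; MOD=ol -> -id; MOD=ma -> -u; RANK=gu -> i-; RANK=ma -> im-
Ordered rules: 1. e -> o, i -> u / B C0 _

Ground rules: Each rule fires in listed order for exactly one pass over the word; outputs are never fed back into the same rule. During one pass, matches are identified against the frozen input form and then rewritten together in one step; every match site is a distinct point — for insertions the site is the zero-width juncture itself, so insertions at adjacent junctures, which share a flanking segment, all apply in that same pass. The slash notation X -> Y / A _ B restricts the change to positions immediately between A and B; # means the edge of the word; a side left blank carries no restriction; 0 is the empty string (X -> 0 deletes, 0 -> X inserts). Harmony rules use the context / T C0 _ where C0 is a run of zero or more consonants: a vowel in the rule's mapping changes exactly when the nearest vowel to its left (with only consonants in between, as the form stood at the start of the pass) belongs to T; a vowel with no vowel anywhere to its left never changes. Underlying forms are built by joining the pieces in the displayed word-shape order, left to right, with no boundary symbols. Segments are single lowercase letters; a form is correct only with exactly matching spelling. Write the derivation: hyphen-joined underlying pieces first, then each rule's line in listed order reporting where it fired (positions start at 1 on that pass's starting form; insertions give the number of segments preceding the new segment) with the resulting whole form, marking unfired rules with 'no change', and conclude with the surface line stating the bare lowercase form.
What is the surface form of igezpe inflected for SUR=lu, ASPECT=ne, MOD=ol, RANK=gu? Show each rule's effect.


underlying: i-igezpe-gku-id-ta
1. e -> o, i -> u / B C0 _: fires at position(s) 11: iigezpegkuudta
surface: iigezpegkuudta


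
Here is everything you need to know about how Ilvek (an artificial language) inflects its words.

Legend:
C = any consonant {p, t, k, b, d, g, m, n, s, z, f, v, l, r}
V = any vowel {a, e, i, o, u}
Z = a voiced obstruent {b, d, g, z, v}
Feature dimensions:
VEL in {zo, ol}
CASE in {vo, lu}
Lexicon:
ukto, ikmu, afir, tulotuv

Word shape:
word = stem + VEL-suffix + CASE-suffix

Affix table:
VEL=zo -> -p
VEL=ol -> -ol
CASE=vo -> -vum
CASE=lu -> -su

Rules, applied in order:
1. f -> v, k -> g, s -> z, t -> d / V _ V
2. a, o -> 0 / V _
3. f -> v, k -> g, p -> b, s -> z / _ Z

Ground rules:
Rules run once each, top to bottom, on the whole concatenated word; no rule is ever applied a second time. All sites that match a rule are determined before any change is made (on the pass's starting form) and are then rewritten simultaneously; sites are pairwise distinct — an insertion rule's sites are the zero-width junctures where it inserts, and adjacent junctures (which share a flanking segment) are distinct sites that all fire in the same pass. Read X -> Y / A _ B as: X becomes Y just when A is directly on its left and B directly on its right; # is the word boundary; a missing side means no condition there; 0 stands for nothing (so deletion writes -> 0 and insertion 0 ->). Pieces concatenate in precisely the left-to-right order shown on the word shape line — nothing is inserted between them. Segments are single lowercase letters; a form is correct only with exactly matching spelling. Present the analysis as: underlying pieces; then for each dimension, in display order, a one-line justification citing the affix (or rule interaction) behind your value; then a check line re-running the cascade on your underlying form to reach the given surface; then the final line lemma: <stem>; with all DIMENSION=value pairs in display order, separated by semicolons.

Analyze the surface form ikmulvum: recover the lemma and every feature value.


underlying: ikmu-ol-vum
VEL=ol - signalled by the affix -ol
CASE=vo - signalled by the affix -vum
check: ikmuolvum -> ikmuolvum -> ikmulvum -> ikmulvum
lemma: ikmu; VEL=ol; CASE=vo


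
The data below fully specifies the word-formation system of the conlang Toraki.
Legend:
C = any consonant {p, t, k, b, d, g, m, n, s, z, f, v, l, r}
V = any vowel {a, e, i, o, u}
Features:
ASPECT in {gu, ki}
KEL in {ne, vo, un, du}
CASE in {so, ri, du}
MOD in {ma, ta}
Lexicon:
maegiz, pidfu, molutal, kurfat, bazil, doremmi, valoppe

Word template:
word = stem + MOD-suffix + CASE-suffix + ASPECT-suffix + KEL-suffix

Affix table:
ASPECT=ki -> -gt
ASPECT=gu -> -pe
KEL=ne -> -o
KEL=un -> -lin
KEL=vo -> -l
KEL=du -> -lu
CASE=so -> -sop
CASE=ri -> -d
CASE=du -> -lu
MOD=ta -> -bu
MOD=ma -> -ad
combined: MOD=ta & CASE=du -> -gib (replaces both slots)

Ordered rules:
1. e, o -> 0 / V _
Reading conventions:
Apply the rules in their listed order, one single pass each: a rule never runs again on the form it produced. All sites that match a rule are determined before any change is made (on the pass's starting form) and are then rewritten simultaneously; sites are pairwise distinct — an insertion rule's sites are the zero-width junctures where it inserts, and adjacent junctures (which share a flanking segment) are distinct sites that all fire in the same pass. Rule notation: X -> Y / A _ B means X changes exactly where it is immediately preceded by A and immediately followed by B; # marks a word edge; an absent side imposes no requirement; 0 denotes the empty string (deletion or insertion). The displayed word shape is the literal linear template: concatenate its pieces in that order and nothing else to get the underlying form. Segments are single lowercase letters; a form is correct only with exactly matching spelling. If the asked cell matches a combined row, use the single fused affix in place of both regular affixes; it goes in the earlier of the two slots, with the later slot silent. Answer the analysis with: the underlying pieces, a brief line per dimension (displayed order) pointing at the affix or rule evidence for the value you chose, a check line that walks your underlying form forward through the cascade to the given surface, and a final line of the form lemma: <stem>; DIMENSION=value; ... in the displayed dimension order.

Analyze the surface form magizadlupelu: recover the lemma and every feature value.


underlying: maegiz-ad-lu-pe-lu
ASPECT=gu - signalled by the affix -pe
KEL=du - signalled by the affix -lu
CASE=du - signalled by the affix -lu
MOD=ma - signalled by the affix -ad
check: maegizadlupelu -> magizadlupelu
lemma: maegiz; ASPECT=gu; KEL=du; CASE=du; MOD=ma


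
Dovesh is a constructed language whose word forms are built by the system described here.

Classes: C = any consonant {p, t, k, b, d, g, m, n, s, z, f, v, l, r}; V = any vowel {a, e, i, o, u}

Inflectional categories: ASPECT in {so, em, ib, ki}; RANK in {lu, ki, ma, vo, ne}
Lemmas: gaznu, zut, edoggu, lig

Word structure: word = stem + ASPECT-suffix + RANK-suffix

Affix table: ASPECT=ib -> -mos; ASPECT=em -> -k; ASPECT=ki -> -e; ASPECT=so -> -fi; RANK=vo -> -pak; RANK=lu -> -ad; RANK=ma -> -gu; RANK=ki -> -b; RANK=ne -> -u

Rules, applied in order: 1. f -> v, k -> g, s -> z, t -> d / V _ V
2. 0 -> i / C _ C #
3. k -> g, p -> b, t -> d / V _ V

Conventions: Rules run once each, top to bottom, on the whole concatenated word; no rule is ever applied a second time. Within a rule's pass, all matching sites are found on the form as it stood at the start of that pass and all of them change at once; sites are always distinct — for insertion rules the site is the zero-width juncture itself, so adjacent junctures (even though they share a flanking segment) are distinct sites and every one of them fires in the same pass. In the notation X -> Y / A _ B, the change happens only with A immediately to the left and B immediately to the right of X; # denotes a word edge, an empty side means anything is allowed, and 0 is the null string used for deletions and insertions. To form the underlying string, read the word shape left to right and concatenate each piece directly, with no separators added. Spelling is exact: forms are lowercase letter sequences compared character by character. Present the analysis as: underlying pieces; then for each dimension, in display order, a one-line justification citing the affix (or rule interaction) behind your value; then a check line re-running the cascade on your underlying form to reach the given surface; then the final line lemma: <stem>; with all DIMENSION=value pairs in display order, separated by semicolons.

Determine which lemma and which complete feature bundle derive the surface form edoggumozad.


underlying: edoggu-mos-ad
ASPECT=ib - signalled by the affix -mos
RANK=lu - signalled by the affix -ad
check: edoggumosad -> edoggumozad -> edoggumozad -> edoggumozad
lemma: edoggu; ASPECT=ib; RANK=lu


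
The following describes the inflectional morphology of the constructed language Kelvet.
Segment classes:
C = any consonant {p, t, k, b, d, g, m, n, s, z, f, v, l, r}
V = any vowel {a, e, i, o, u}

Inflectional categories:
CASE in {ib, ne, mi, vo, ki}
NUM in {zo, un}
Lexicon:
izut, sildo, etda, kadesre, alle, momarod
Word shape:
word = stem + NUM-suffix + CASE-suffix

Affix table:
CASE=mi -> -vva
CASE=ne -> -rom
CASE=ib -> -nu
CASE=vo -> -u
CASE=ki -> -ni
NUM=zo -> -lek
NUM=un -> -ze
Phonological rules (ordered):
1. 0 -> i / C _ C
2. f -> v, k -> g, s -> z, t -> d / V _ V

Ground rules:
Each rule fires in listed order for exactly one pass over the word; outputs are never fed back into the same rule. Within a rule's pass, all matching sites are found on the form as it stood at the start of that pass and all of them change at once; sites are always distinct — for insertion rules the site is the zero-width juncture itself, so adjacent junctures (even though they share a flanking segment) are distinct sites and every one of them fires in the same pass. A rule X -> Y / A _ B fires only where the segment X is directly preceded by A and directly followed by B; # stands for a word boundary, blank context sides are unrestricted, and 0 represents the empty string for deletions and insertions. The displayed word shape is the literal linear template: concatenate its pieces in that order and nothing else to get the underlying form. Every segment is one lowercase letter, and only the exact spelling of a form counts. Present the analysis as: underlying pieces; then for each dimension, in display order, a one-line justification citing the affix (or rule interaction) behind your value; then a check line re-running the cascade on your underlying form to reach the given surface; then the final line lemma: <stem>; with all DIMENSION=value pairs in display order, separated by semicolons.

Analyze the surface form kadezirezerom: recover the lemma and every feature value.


underlying: kadesre-ze-rom
CASE=ne - signalled by the affix -rom
NUM=un - signalled by the affix -ze
check: kadesrezerom -> kadesirezerom -> kadezirezerom
lemma: kadesre; CASE=ne; NUM=un
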